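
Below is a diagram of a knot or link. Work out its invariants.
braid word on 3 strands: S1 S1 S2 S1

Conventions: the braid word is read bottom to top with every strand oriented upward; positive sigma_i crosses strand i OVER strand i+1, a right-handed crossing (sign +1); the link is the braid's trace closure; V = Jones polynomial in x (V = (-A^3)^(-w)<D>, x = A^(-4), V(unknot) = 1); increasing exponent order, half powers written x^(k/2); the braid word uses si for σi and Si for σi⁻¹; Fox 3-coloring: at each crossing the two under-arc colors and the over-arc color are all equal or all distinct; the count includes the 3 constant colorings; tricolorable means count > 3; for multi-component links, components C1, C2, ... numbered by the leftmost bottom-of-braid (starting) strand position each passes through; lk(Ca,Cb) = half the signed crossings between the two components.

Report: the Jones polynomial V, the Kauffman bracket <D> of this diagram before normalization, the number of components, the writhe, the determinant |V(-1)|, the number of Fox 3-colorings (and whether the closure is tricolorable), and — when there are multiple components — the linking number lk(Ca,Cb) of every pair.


V(x) = -x^-4 + x^-3 + x^-1
bracket: A^-8 + 1 - A^4, w = -4
1 component, writhe -4, over 4 crossings
det 3, colorings 9 of 3^4 — tricolorable
observation: the span of V is 3, forcing >= 3 crossings in any diagram


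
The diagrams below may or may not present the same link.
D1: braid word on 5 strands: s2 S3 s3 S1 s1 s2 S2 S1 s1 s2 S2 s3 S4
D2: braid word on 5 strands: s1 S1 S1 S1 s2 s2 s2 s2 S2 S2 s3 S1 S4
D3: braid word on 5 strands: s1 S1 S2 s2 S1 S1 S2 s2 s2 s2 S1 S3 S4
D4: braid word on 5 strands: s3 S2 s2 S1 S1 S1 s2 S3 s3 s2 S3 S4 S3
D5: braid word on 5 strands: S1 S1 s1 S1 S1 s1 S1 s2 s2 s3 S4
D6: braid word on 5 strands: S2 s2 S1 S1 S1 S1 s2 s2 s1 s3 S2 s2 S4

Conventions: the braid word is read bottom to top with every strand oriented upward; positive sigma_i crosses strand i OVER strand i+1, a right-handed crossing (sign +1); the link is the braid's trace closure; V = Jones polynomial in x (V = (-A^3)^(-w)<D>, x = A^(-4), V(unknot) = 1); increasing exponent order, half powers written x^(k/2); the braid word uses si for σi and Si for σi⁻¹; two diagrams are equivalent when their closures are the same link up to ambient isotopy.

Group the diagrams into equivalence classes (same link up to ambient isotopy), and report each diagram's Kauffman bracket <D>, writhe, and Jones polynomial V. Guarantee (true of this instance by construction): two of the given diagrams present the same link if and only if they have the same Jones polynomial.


grouping into links: {D1} | {D2, D3, D4, D5, D6}
V(D1) = -x^(-1/2) - x^(1/2)  (w +1, c 13, <D> = A + A^5)
V(D2) = x^(-7/2) - x^(-5/2) + x^(-3/2) - 2x^(-1/2) - x^(3/2)  [13 crossings, <D> = A^-9 + 2A^-1 - A^3 + A^7 - A^11, w = -1]
V(D3) = x^(-7/2) - x^(-5/2) + x^(-3/2) - 2x^(-1/2) - x^(3/2)  [13 crossings, <D> = A^-15 + 2A^-7 - A^-3 + A - A^5, w = -3]
V(D4) = x^(-7/2) - x^(-5/2) + x^(-3/2) - 2x^(-1/2) - x^(3/2)  (w -3, c 13, <D> = A^-15 + 2A^-7 - A^-3 + A - A^5)
D5 (bracket A^-9 + 2A^-1 - A^3 + A^7 - A^11; 11 crossings at w = -1): V = x^(-7/2) - x^(-5/2) + x^(-3/2) - 2x^(-1/2) - x^(3/2)
V(D6) = x^(-7/2) - x^(-5/2) + x^(-3/2) - 2x^(-1/2) - x^(3/2)  (w -1, c 13, <D> = A^-9 + 2A^-1 - A^3 + A^7 - A^11)
key observation: comparing 6 Jones polynomials yields 2 groups


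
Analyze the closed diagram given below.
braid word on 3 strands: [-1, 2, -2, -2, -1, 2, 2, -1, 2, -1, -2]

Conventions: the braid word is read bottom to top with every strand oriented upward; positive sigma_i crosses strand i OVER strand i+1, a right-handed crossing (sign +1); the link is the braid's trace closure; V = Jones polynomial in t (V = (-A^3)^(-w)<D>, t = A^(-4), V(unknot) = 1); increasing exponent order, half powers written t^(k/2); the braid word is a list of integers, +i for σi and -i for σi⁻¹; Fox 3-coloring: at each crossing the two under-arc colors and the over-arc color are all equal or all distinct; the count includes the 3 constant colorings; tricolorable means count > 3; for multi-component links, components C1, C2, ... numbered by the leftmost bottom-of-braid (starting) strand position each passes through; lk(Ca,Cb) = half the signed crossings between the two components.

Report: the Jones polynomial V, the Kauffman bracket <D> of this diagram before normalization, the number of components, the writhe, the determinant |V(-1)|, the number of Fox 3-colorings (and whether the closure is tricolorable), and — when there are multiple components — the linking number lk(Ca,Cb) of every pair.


Jones polynomial: V(t) = t^(-11/2) - t^(-9/2) + t^(-7/2) - 2t^(-5/2) + t^(-3/2) - 2t^(-1/2)
<D> = 2A^-7 - A^-3 + 2A - A^5 + A^9 - A^13; writhe -3
components 2, writhe -3 (11 crossings)
linking number lk(C1,C2) = 0
3-colorings: 3 of 3^11, det 8 — not tricolorable
note: every pair of the 2 components has lk = 0


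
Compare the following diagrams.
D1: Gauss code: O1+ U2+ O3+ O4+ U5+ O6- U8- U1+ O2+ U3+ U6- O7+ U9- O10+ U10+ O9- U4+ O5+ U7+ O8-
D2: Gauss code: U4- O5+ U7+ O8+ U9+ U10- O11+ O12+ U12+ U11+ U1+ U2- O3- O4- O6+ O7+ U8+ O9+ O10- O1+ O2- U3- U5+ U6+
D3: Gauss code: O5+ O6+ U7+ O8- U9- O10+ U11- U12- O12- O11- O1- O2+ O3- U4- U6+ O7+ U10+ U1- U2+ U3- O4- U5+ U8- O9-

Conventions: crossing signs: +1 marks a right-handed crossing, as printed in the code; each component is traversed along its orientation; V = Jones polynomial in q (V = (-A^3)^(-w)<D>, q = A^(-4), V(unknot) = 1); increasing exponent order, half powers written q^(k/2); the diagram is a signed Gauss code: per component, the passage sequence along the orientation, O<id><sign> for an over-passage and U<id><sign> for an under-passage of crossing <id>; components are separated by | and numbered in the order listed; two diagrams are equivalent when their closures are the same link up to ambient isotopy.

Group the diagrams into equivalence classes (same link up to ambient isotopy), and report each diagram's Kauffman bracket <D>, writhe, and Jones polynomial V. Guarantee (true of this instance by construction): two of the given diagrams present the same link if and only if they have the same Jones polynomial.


classes: {D1} | {D2} | {D3}
V(D1) = q - q^2 + 2q^3 - q^4 + q^5 - q^6  [10 crossings, <D> = -A^-12 + A^-8 - A^-4 + 2 - A^4 + A^8, w = +4]
D2 (bracket A^12; 12 crossings at w = +4): V = 1
D3 (bracket A^-14 - A^-10 + A^-6 - A^-2 + A^2; 12 crossings at w = -2): V = q^-2 - q^-1 + 1 - q + q^2
note: 3 values of V(q) split the 3 diagrams


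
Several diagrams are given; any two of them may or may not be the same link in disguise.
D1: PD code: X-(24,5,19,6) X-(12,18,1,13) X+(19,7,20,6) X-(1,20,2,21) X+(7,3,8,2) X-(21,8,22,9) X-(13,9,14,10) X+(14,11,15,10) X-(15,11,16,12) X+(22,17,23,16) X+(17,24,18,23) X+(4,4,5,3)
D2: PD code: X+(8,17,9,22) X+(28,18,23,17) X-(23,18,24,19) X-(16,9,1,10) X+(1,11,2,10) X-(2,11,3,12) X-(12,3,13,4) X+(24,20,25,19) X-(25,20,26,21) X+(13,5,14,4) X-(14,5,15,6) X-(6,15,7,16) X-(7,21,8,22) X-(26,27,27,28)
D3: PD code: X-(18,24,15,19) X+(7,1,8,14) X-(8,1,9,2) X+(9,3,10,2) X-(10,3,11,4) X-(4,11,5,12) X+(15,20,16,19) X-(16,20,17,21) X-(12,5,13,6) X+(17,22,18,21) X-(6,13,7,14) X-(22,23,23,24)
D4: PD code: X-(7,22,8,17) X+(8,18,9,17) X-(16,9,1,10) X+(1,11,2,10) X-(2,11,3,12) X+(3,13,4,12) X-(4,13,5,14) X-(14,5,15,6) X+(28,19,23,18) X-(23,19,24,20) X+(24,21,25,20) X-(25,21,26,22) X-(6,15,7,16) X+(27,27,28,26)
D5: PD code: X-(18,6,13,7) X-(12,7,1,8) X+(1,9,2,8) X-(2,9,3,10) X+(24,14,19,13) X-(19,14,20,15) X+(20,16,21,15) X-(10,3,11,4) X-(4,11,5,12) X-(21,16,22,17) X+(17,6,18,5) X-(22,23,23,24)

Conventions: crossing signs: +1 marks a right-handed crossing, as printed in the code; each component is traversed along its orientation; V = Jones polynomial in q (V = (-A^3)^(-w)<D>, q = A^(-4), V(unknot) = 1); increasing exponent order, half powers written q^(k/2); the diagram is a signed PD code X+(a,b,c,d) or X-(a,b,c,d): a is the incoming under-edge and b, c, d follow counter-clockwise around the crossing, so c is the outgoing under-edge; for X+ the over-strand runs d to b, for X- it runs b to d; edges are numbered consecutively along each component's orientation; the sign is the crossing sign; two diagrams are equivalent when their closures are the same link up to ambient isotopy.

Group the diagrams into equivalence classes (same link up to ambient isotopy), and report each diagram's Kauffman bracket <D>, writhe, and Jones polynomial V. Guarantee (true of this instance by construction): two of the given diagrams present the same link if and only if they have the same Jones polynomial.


grouping into links: {D1} | {D2, D3, D4, D5}
V(D1) = q^-4 + q^-2 + 2  (w 0, c 12, <D> = 2 + A^8 + A^16)
V(D2) = -q^-5 - q^-4 + q^-3 + 2q^-2 + 2q^-1 + 1  [14 crossings, <D> = A^-12 + 2A^-8 + 2A^-4 + 1 - A^4 - A^8, w = -4]
V(D3) = -q^-5 - q^-4 + q^-3 + 2q^-2 + 2q^-1 + 1  [12 crossings, <D> = A^-12 + 2A^-8 + 2A^-4 + 1 - A^4 - A^8, w = -4]
V(D4) = -q^-5 - q^-4 + q^-3 + 2q^-2 + 2q^-1 + 1  [14 crossings, <D> = A^-6 + 2A^-2 + 2A^2 + A^6 - A^10 - A^14, w = -2]
V(D5) = -q^-5 - q^-4 + q^-3 + 2q^-2 + 2q^-1 + 1  (w -4, c 12, <D> = A^-12 + 2A^-8 + 2A^-4 + 1 - A^4 - A^8)
why: 2 values of V(q) split the 5 diagrams


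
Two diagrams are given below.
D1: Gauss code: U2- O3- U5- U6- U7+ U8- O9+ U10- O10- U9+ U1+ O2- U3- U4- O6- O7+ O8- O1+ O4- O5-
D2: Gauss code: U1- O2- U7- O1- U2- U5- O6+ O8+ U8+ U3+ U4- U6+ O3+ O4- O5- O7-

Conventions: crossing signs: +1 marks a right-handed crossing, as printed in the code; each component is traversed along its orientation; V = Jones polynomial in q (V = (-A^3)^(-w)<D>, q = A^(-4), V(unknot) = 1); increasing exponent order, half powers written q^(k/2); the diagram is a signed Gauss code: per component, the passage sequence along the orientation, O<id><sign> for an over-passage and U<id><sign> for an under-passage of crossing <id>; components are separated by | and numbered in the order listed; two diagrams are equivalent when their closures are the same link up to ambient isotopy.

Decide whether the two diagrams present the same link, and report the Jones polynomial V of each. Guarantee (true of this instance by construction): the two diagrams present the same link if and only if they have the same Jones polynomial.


equivalent: yes
V(D1) = -q^-4 + q^-3 + q^-1  (w -4, c 10, <D> = A^-8 + 1 - A^4)
D2 (bracket A^-2 + A^6 - A^10; 8 crossings at w = -2): V = -q^-4 + q^-3 + q^-1
why: from 10 to 8 crossings by R-moves: one link, two diagrams


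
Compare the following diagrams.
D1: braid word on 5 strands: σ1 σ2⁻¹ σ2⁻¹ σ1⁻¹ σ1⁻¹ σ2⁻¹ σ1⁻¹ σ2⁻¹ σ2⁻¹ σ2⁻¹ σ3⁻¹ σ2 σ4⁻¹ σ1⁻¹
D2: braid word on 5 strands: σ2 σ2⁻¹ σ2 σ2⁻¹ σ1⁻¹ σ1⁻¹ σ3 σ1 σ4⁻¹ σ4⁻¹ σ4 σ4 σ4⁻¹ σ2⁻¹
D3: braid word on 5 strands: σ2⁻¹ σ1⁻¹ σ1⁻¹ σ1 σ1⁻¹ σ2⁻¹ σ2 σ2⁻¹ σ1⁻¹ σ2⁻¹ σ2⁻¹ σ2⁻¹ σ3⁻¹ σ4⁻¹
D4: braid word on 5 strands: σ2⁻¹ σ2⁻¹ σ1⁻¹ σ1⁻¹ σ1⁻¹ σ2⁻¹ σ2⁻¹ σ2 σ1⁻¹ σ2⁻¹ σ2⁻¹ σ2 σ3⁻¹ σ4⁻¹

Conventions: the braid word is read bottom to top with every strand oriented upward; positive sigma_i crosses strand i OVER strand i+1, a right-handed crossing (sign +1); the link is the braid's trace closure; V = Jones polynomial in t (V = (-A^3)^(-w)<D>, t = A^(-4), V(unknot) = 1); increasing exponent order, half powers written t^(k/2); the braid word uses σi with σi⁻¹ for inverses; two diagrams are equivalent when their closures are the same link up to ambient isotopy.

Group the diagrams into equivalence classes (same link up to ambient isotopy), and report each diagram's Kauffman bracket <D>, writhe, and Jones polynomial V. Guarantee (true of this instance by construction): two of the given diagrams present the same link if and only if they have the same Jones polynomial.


classes: {D1, D3, D4} | {D2}
V(D1) = -t^-10 + t^-9 - t^-8 + t^-7 - t^-6 + t^-5 + t^-3  [14 crossings, <D> = A^-18 + A^-10 - A^-6 + A^-2 - A^2 + A^6 - A^10, w = -10]
V(D2) = 1  (w -2, c 14, <D> = A^-6)
D3 (bracket A^-18 + A^-10 - A^-6 + A^-2 - A^2 + A^6 - A^10; 14 crossings at w = -10): V = -t^-10 + t^-9 - t^-8 + t^-7 - t^-6 + t^-5 + t^-3
D4 (bracket A^-18 + A^-10 - A^-6 + A^-2 - A^2 + A^6 - A^10; 14 crossings at w = -10): V = -t^-10 + t^-9 - t^-8 + t^-7 - t^-6 + t^-5 + t^-3
insight: comparing 4 Jones polynomials yields 2 groups


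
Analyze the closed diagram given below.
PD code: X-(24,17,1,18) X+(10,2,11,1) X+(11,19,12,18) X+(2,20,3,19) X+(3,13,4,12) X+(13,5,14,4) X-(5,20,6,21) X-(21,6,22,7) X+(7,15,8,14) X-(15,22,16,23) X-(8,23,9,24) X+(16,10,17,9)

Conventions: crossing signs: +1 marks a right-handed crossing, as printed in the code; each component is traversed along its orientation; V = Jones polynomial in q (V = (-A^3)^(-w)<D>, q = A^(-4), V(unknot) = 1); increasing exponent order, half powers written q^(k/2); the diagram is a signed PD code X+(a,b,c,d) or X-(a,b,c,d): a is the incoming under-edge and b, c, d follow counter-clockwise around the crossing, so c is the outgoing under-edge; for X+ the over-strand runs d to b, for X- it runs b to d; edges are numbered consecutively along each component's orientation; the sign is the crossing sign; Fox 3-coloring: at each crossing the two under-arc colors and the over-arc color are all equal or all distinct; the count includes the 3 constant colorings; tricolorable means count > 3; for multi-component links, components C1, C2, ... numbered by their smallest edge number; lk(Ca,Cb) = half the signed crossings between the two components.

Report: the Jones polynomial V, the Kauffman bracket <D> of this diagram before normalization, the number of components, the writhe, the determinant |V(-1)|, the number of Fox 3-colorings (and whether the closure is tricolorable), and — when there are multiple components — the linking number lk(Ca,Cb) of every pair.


V(q) = -q^-2 + 2q^-1 - 3 + 5q - 4q^2 + 5q^3 - 4q^4 + 2q^5 - q^6
bracket: -A^-18 + 2A^-14 - 4A^-10 + 5A^-6 - 4A^-2 + 5A^2 - 3A^6 + 2A^10 - A^14, w = +2
1 component, writhe +2, over 12 crossings
det 27, colorings 9 of 3^12 — tricolorable
observation: V spans 8 powers of q: at least 8 crossings in any diagram


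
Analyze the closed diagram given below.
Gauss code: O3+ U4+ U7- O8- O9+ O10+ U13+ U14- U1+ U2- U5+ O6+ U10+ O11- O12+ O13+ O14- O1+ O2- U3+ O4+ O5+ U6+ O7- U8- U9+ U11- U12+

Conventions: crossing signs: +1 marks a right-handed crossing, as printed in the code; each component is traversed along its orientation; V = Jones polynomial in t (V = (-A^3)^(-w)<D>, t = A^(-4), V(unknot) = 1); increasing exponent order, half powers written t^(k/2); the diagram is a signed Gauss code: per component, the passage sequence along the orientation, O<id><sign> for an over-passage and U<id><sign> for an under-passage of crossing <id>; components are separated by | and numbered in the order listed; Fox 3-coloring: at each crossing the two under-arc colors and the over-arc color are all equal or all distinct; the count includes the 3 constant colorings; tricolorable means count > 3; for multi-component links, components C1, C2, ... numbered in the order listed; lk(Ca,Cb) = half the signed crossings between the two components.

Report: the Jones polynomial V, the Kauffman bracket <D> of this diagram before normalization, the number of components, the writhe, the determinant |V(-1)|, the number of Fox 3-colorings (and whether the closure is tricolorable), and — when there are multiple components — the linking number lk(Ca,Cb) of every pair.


Jones polynomial: V(t) = t - t^2 + 2t^3 - t^4 + t^5 - t^6
<D> = -A^-12 + A^-8 - A^-4 + 2 - A^4 + A^8; writhe +4
components 1, writhe +4 (14 crossings)
3-colorings: 3 of 3^14, det 7 — not tricolorable
note: |V(-1)| = 7: so not tricolorable, since 3 does not divide 7


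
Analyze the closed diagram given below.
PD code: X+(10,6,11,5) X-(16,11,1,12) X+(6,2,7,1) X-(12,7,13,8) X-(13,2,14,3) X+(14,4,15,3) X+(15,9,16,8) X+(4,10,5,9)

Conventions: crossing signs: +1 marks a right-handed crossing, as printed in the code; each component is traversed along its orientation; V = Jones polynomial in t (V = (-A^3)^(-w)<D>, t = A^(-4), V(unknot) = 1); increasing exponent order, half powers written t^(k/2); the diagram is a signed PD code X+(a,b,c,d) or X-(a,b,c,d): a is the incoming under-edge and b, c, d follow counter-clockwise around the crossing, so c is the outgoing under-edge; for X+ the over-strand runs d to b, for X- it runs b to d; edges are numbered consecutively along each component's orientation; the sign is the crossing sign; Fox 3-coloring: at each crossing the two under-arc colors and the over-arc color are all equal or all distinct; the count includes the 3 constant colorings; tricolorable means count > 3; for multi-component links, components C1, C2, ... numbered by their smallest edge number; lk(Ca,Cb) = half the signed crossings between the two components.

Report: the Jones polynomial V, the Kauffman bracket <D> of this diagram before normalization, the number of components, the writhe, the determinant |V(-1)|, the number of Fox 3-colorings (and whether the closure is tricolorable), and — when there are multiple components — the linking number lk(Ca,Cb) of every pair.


V = t + t^3 - t^4
<D> = -A^-10 + A^-6 + A^2 (w = +2)
1 component over 8 crossings, w = +2
9 Fox colorings among 3^8, |V(-1)| = 3: tricolorable
why: the span of V is 3, forcing >= 3 crossings in any diagram


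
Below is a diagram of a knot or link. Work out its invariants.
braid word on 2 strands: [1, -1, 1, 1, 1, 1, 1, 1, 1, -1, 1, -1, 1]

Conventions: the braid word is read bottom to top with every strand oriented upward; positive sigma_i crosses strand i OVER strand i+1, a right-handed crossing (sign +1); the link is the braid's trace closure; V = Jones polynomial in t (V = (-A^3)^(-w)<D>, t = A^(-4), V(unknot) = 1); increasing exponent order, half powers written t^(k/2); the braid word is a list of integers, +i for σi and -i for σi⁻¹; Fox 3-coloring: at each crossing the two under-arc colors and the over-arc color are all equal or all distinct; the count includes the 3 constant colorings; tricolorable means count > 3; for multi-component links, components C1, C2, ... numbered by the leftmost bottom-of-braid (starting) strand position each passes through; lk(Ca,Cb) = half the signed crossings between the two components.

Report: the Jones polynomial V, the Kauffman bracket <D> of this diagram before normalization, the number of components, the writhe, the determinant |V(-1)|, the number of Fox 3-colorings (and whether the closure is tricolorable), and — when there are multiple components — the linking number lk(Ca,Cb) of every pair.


Jones polynomial: V(t) = t^3 + t^5 - t^6 + t^7 - t^8 + t^9 - t^10
<D> = A^-19 - A^-15 + A^-11 - A^-7 + A^-3 - A - A^9; writhe +7
components 1, writhe +7 (13 crossings)
3-colorings: 3 of 3^13, det 7 — not tricolorable
note: |V(-1)| = 7: so not tricolorable, since 3 does not divide 7


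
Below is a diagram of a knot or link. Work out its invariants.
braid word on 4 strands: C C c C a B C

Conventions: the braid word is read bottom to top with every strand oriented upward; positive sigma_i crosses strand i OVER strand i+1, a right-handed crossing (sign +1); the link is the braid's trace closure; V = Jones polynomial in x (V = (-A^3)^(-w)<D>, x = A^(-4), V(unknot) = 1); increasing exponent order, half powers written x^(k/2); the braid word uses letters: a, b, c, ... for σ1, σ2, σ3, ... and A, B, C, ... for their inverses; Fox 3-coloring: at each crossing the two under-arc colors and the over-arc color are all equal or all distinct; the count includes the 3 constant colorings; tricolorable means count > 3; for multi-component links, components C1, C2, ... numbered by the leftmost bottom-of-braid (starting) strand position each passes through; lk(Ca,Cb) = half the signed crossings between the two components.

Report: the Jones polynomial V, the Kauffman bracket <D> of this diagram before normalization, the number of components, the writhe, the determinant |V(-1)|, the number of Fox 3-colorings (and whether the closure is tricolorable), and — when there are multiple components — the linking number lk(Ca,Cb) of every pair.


V(x) = -x^-4 + x^-3 + x^-1
bracket: -A^-5 - A^3 + A^7, w = -3
1 component, writhe -3, over 7 crossings
det 3, colorings 9 of 3^7 — tricolorable
observation: free reduction leaves σ3⁻¹ σ3⁻¹ σ1 σ2⁻¹ σ3⁻¹ of the original 7 letters


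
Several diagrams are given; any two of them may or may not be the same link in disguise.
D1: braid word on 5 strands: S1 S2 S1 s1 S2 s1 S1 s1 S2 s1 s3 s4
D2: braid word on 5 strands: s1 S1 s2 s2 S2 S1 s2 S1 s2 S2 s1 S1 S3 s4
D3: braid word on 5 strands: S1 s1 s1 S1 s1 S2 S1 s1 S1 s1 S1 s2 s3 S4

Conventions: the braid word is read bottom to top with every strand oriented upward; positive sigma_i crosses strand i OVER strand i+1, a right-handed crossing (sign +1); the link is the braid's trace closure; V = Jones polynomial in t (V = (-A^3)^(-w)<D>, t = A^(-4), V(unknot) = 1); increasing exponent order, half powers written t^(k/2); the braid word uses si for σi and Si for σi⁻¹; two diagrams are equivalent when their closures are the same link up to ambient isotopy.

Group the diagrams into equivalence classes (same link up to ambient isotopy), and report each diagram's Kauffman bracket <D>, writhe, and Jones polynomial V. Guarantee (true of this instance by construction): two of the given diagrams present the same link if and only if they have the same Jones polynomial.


classes: {D1} | {D2} | {D3}
V(D1) = -t^-4 + t^-3 + t^-1  [12 crossings, <D> = A^4 + A^12 - A^16, w = 0]
D2 (bracket A^-8 - A^-4 + 1 - A^4 + A^8; 14 crossings at w = 0): V = t^-2 - t^-1 + 1 - t + t^2
V(D3) = 1  (w 0, c 14, <D> = 1)
insight: 3 classes among 3 diagrams; unequal V(t) rules out equality


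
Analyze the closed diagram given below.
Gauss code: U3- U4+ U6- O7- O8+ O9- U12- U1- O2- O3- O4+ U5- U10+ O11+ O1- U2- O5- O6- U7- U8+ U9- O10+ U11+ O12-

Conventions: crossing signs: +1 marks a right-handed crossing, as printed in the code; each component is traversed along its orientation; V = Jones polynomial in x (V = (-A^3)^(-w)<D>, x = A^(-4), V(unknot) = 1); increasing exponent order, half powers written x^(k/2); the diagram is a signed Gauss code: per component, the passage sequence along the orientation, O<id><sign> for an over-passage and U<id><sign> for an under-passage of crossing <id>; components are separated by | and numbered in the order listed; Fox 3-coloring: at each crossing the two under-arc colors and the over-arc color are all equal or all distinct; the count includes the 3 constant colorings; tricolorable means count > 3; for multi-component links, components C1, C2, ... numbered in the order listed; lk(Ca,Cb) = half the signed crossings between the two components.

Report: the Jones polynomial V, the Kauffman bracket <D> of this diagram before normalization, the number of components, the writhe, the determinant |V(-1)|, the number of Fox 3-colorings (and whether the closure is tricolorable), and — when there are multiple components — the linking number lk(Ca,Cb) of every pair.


V = x^-7 - 2x^-6 + 2x^-5 - 3x^-4 + 3x^-3 - 2x^-2 + 2x^-1
<D> = 2A^-8 - 2A^-4 + 3 - 3A^4 + 2A^8 - 2A^12 + A^16 (w = -4)
1 component over 12 crossings, w = -4
9 Fox colorings among 3^12, |V(-1)| = 15: tricolorable
why: |V(-1)| = 15: so tricolorable, since 3 divides 15


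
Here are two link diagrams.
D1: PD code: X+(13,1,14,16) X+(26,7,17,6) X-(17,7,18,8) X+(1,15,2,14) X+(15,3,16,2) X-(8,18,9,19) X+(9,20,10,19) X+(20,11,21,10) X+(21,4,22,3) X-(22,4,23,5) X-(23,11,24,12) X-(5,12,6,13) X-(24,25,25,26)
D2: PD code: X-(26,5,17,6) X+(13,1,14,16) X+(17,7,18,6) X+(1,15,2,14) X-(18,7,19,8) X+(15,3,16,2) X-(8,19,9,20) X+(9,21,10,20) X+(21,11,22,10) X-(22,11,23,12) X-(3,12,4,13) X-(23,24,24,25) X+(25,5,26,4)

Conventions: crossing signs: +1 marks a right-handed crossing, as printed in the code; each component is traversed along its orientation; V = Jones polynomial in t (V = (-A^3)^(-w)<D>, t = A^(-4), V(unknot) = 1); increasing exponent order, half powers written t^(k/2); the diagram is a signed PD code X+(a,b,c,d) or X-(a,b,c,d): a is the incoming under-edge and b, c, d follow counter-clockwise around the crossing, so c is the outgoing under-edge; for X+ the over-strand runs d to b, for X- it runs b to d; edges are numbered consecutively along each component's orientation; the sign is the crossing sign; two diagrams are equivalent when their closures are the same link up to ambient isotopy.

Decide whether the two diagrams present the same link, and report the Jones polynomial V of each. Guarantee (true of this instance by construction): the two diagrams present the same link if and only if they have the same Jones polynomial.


equivalent: yes
D1 (bracket -A^-15 + A^-7 + A^-3 + A; 13 crossings at w = +1): V = -t^(1/2) - t^(3/2) - t^(5/2) + t^(9/2)
V(D2) = -t^(1/2) - t^(3/2) - t^(5/2) + t^(9/2)  [13 crossings, <D> = -A^-15 + A^-7 + A^-3 + A, w = +1]
observation: Reidemeister moves carry D1 (13 crossings) to D2 (13)


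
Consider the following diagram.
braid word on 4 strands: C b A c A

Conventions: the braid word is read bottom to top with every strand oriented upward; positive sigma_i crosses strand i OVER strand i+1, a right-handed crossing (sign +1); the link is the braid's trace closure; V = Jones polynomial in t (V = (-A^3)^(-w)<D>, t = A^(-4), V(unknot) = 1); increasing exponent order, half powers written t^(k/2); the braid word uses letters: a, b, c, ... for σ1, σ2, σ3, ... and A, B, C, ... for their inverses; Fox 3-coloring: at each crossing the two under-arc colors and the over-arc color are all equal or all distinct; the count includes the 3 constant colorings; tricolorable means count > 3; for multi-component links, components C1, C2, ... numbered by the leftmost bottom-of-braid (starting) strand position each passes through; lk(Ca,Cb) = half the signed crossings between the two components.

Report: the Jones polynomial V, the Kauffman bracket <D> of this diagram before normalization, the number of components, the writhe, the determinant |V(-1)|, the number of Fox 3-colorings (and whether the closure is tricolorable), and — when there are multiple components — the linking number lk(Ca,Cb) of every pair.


V = t^-3 + t^-2 + t^-1 + 1
<D> = -A^-3 - A - A^5 - A^9 (w = -1)
3 components over 5 crossings, w = -1
lk(C1,C2): -1
lk(C1,C3) = 0
linking number lk(C2,C3) = 0
9 Fox colorings among 3^5, |V(-1)| = 0: tricolorable
why: w = -1 (over 5 crossings) is diagram-only; (-A^3)^(1) removes it from V


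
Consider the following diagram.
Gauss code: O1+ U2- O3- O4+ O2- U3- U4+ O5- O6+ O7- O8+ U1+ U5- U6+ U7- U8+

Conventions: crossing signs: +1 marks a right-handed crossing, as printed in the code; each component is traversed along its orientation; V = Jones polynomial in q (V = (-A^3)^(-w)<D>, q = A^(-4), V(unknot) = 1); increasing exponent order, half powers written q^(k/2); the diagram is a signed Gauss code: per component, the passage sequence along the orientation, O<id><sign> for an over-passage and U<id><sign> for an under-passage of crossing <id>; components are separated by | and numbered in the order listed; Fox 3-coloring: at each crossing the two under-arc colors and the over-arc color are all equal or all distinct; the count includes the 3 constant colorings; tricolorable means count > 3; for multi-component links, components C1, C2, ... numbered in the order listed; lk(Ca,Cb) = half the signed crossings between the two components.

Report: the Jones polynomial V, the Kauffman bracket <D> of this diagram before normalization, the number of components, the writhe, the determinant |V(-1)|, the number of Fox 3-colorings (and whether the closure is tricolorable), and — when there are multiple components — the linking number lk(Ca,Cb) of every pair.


Jones polynomial: V(q) = 1
<D> = 1; writhe 0
components 1, writhe 0 (8 crossings)
3-colorings: 3 of 3^8, det 1 — not tricolorable
note: w = 0 (over 8 crossings) is diagram-only; (-A^3)^(0) removes it from V


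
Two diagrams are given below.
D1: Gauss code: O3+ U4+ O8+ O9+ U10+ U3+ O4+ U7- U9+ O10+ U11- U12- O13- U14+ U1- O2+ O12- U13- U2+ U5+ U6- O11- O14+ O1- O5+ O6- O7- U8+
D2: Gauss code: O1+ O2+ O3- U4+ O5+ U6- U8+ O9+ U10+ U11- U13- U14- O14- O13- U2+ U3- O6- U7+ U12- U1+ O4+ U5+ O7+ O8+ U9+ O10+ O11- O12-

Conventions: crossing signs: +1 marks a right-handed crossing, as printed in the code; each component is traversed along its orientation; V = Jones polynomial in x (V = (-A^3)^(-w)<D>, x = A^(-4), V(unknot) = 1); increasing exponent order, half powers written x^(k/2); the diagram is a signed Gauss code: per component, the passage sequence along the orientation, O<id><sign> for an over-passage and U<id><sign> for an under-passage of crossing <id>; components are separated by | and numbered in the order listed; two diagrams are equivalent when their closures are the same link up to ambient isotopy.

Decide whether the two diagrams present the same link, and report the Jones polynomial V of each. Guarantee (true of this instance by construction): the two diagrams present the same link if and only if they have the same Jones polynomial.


same link: yes
V(D1) = x - x^2 + 2x^3 - x^4 + x^5 - x^6  [14 crossings, <D> = -A^-18 + A^-14 - A^-10 + 2A^-6 - A^-2 + A^2, w = +2]
D2 (bracket -A^-18 + A^-14 - A^-10 + 2A^-6 - A^-2 + A^2; 14 crossings at w = +2): V = x - x^2 + 2x^3 - x^4 + x^5 - x^6
note: from 14 to 14 crossings by R-moves: one link, two diagrams


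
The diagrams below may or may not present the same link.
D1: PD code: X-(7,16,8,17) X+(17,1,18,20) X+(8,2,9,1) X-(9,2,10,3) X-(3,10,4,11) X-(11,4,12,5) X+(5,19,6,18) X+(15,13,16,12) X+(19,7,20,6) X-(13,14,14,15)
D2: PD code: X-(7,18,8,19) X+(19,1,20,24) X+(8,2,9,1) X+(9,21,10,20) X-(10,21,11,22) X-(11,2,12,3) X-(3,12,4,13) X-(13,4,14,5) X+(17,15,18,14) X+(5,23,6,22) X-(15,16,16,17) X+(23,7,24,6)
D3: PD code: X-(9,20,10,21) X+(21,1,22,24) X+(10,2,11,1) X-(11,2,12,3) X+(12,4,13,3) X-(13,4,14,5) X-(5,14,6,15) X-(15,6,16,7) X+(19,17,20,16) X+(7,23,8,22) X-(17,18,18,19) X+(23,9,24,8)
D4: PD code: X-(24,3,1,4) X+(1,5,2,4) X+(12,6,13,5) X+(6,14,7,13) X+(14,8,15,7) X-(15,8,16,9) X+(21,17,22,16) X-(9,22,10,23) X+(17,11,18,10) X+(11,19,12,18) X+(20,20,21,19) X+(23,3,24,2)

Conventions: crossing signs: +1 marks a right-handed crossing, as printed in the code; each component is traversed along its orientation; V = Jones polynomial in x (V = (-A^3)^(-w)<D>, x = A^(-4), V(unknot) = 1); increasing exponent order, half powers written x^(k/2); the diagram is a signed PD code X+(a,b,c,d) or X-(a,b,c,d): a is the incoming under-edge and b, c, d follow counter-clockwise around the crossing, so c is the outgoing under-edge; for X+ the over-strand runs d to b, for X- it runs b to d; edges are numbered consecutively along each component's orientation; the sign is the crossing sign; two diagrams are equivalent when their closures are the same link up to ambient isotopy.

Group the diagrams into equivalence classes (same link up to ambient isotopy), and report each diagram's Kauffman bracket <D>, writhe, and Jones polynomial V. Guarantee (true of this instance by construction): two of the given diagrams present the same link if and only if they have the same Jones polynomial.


equivalence classes: {D1, D2, D3} | {D4}
D1 (bracket -A^-12 + 2A^-8 - 2A^-4 + 3 - 2A^4 + 2A^8 - A^12; 10 crossings at w = 0): V = -x^-3 + 2x^-2 - 2x^-1 + 3 - 2x + 2x^2 - x^3
V(D2) = -x^-3 + 2x^-2 - 2x^-1 + 3 - 2x + 2x^2 - x^3  [12 crossings, <D> = -A^-12 + 2A^-8 - 2A^-4 + 3 - 2A^4 + 2A^8 - A^12, w = 0]
D3 (bracket -A^-12 + 2A^-8 - 2A^-4 + 3 - 2A^4 + 2A^8 - A^12; 12 crossings at w = 0): V = -x^-3 + 2x^-2 - 2x^-1 + 3 - 2x + 2x^2 - x^3
V(D4) = x - x^2 + 2x^3 - x^4 + x^5 - x^6  (w +6, c 12, <D> = -A^-6 + A^-2 - A^2 + 2A^6 - A^10 + A^14)
key observation: V(x) takes 2 values over 4 diagrams, fixing the grouping


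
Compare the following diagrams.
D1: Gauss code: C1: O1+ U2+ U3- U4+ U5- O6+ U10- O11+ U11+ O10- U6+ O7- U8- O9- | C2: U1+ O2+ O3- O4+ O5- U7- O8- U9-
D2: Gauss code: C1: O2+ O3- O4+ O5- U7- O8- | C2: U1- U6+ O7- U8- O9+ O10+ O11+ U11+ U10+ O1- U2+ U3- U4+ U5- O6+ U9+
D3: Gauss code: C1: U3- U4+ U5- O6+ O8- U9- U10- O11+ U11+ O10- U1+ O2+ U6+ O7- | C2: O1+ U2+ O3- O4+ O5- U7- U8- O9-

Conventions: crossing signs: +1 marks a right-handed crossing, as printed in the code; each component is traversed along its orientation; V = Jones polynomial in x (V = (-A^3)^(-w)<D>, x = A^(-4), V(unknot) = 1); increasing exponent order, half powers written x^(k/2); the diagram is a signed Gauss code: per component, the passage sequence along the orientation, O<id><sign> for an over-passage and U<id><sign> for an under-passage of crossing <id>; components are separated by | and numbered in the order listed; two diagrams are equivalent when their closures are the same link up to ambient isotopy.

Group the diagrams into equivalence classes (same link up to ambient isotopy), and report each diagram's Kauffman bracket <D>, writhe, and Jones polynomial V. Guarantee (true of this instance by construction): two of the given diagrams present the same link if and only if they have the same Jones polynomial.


grouping into links: {D1, D2, D3}
V(D1) = -x^(-5/2) - x^(-1/2)  (w -1, c 11, <D> = A^-1 + A^7)
D2 (bracket A^5 + A^13; 11 crossings at w = +1): V = -x^(-5/2) - x^(-1/2)
V(D3) = -x^(-5/2) - x^(-1/2)  [11 crossings, <D> = A^-1 + A^7, w = -1]
why: one V(x) for all 3 diagrams — one class (guaranteed)


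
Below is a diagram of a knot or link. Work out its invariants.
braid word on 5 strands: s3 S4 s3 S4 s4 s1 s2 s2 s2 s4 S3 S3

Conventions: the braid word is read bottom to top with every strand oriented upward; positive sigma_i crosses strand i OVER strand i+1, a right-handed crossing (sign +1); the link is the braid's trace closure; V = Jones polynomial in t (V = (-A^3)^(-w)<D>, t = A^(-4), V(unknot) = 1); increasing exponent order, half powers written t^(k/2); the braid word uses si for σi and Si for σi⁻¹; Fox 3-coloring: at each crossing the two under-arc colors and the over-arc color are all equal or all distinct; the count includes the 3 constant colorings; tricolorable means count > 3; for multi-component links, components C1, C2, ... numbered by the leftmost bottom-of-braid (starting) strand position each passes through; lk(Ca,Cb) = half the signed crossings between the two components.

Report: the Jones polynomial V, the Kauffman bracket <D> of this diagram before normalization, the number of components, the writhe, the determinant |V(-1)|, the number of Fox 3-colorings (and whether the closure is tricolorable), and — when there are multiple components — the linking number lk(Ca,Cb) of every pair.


V = t + t^3 - t^4
<D> = -A^-4 + 1 + A^8 (w = +4)
1 component over 12 crossings, w = +4
9 Fox colorings among 3^12, |V(-1)| = 3: tricolorable
why: inverse pairs cancel, leaving σ3 σ4⁻¹ σ3 σ1 σ2 σ2 σ2 σ4 σ3⁻¹ σ3⁻¹


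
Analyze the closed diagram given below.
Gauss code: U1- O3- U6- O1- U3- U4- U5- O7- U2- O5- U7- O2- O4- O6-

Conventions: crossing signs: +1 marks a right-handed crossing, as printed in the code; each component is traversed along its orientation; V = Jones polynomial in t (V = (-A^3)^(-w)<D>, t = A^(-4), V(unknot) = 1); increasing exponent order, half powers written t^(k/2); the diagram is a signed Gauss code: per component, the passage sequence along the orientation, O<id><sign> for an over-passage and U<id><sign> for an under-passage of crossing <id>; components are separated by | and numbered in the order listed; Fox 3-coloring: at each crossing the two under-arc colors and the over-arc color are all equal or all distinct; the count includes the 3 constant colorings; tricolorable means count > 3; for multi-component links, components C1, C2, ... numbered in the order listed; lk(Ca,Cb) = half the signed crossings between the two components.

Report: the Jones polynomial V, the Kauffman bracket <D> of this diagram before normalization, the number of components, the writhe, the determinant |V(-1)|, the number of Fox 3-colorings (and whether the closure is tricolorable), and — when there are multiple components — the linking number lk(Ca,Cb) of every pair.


V(t) = t^-8 - 2t^-7 + t^-6 - 2t^-5 + 2t^-4 + t^-2
bracket: -A^-13 - 2A^-5 + 2A^-1 - A^3 + 2A^7 - A^11, w = -7
1 component, writhe -7, over 7 crossings
det 9, colorings 27 of 3^7 — tricolorable
observation: w = -7 shifts under R1 moves; the (-A^3)^(7) factor cancels that in V


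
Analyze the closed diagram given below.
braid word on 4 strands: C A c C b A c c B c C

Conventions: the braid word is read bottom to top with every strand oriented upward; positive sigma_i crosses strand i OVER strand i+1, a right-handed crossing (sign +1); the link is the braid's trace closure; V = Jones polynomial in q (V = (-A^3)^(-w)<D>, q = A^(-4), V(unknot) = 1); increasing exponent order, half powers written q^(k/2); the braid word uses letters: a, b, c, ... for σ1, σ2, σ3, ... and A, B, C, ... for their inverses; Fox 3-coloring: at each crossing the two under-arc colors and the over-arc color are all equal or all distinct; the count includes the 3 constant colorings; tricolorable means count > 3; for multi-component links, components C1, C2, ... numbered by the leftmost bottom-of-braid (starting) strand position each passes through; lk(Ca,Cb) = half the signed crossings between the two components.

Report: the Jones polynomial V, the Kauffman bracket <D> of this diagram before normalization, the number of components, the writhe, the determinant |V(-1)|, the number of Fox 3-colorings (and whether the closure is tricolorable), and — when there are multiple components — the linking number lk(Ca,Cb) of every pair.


V = q^-2 - q^-1 + 1 - q + q^2
<D> = -A^-11 + A^-7 - A^-3 + A - A^5 (w = -1)
1 component over 11 crossings, w = -1
3 Fox colorings among 3^11, |V(-1)| = 5: not tricolorable
why: palindromic: swapping q for 1/q fixes V


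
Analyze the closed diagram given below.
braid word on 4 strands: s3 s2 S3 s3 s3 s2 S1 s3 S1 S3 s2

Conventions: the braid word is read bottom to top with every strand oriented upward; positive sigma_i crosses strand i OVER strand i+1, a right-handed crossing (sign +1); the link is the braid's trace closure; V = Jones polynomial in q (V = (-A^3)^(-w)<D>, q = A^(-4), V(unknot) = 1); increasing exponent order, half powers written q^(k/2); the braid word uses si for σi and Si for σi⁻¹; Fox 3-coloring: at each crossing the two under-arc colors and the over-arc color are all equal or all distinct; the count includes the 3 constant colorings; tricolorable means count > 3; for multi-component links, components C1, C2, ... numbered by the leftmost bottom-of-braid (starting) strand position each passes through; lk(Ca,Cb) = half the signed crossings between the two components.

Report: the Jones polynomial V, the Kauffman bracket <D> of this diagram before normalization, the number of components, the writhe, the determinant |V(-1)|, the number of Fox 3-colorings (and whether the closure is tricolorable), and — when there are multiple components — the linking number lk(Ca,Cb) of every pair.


V = q^-1 + 2q - q^2 + 2q^3 - q^4 + q^5
<D> = -A^-11 + A^-7 - 2A^-3 + A - 2A^5 - A^13 (w = +3)
3 components over 11 crossings, w = +3
lk(C1,C2): 0
lk(C1,C3) = -1
linking number lk(C2,C3) = +2
3 Fox colorings among 3^11, |V(-1)| = 8: not tricolorable
why: the span of V is 6, within the link bound 11 + 3 - 1


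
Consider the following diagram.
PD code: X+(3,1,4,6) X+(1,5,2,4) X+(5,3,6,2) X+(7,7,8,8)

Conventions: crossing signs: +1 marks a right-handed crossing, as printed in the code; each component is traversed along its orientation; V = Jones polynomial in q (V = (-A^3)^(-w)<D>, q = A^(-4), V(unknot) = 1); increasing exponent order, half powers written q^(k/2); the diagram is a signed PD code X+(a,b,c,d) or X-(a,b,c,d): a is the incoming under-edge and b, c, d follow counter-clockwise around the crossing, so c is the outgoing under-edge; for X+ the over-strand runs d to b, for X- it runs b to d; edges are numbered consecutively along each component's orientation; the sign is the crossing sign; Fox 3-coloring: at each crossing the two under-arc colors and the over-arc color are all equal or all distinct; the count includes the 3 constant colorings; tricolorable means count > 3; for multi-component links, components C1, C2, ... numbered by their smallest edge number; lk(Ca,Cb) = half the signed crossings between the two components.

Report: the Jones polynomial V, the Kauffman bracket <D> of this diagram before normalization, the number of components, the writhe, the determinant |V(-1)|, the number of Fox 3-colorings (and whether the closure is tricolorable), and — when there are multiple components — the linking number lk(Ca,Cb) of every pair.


Jones polynomial: V(q) = -q^(1/2) - q^(3/2) - q^(5/2) + q^(9/2)
<D> = A^-6 - A^2 - A^6 - A^10; writhe +4
components 2, writhe +4 (4 crossings)
linking number lk(C1,C2) = 0
3-colorings: 27 of 3^4, det 0 — tricolorable
note: the span of V is 4, within the link bound 4 + 2 - 1
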